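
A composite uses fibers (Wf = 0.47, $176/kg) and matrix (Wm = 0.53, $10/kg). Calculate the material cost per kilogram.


Cost = cost_f*Wf + cost_m*Wm = 176*0.47 + 10*0.53 = $88.02/kg

$88.02/kg


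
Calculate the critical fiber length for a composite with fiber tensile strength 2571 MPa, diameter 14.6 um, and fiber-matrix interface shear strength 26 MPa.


Lc = sigma_f * d / (2 * tau_i) = 2571 * 14.6 / (2 * 26) = 721.9 um

721.9 um


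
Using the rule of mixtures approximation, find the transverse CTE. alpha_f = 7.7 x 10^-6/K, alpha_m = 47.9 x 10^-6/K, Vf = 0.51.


alpha_2 = alpha_f*Vf + alpha_m*(1-Vf) = 7.7*0.51 + 47.9*0.49 = 27.4 x 10^-6/K

27.4 x 10^-6/K


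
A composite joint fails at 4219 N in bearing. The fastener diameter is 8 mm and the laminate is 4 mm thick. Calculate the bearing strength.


sigma_br = F/(d*h) = 4219/(8*4) = 131.8 MPa

131.8 MPa


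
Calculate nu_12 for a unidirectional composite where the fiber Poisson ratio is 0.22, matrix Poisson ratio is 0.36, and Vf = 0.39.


nu_12 = nu_f*Vf + nu_m*(1-Vf) = 0.22*0.39 + 0.36*0.61 = 0.3054

0.3054


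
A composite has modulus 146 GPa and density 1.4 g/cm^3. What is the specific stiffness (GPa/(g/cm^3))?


Specific stiffness = E/rho = 146/1.4 = 104.3 GPa/(g/cm^3)

104.3 GPa/(g/cm^3)


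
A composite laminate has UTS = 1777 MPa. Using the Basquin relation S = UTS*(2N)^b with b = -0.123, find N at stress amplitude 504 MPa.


N = 0.5 * (S/UTS)^(1/b) = 0.5 * (504/1777)^(1/-0.123) = 14067.3737 cycles

14067.3737 cycles


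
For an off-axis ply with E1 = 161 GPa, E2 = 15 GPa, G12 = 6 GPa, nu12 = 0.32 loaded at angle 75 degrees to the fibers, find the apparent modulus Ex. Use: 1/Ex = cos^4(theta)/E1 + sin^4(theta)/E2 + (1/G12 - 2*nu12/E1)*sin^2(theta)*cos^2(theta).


cos^4(75) = 0.004487, sin^4(75) = 0.870513, sin^2(75)*cos^2(75) = 0.0625
1/G12 - 2*nu12/E1 = 1/6 - 2*0.32/161 = 0.162692 GPa^-1
1/Ex = 0.004487/161 + 0.870513/15 + 0.162692*0.0625 = 0.0682303 GPa^-1
Ex = 14.66 GPa

14.66 GPa


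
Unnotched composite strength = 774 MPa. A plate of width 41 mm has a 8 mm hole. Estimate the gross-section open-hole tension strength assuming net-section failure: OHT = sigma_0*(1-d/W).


OHT = sigma_0*(1-d/W) = 774*(1-8/41) = 623.0 MPa

623.0 MPa


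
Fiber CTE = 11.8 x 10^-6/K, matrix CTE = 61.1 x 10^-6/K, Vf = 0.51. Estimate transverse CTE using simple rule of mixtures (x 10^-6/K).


alpha_2 = alpha_f*Vf + alpha_m*(1-Vf) = 11.8*0.51 + 61.1*0.49 = 36.0 x 10^-6/K

36.0 x 10^-6/K


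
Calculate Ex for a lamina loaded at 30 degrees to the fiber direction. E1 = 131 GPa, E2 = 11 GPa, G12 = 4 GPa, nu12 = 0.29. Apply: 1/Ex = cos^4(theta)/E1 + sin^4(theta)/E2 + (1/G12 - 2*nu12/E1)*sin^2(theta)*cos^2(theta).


cos^4(30) = 0.5625, sin^4(30) = 0.0625, sin^2(30)*cos^2(30) = 0.1875
1/G12 - 2*nu12/E1 = 1/4 - 2*0.29/131 = 0.245573 GPa^-1
1/Ex = 0.5625/131 + 0.0625/11 + 0.245573*0.1875 = 0.0560206 GPa^-1
Ex = 17.85 GPa

17.85 GPa


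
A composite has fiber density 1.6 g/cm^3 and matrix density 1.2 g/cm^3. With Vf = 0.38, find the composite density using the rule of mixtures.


rho_c = rho_f*Vf + rho_m*(1-Vf) = 1.6*0.38 + 1.2*0.62 = 1.352 g/cm^3

1.352 g/cm^3


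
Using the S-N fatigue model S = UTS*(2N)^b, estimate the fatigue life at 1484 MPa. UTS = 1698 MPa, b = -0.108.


N = 0.5 * (S/UTS)^(1/b) = 0.5 * (1484/1698)^(1/-0.108) = 1.7405 cycles

1.7405 cycles


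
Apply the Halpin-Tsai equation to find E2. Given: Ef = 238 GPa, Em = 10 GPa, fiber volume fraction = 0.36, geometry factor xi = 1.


eta = (Ef/Em - 1)/(Ef/Em + xi) = (23.8 - 1)/(23.8 + 1) = 0.9194
E2 = Em*(1+xi*eta*Vf)/(1-eta*Vf) = 19.89 GPa

19.89 GPa


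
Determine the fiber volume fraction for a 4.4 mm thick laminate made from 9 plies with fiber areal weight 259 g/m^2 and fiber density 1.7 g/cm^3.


Vf = n * FAW / (rho_f * h * 1000) = 9 * 259 / (1.7 * 4.4 * 1000) = 0.3116

0.3116


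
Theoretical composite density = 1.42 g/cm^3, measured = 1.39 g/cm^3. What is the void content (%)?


Void% = (rho_theo - rho_actual)/rho_theo * 100 = (1.42 - 1.39)/1.42 * 100 = 2.11%

2.11%


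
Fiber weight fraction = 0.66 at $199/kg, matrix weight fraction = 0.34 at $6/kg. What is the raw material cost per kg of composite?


Cost = cost_f*Wf + cost_m*Wm = 199*0.66 + 6*0.34 = $133.38/kg

$133.38/kg


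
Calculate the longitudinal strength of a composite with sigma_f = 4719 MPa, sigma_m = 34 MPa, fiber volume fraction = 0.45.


sigma_1 = sigma_f*Vf + sigma_m*(1-Vf) = 4719*0.45 + 34*0.55 = 2142.3 MPa

2142.3 MPa


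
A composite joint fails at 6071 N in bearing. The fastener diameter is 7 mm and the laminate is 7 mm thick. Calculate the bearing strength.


sigma_br = F/(d*h) = 6071/(7*7) = 123.9 MPa

123.9 MPa


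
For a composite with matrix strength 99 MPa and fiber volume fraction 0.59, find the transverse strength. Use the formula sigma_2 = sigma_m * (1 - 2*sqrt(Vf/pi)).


factor = 1 - 2*sqrt(0.59/pi) = 0.1333
sigma_2 = 99 * 0.1333 = 13.19 MPa

13.19 MPa


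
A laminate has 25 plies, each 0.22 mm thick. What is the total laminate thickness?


h = n * t_ply = 25 * 0.22 = 5.5 mm

5.5 mm


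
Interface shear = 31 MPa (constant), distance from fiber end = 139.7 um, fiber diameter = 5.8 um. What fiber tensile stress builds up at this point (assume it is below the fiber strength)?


Force balance: sigma_f * (pi*d^2/4) = tau * (pi*d) * x  ->  sigma_f = 4 * tau * x / d
sigma_f = 4 * 31 * 139.7 / 5.8 = 2986.7 MPa

2986.7 MPa


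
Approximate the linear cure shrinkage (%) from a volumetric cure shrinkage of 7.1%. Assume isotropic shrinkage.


Linear shrinkage ≈ vol_shrink/3 = 7.1/3 = 2.367%

2.367%


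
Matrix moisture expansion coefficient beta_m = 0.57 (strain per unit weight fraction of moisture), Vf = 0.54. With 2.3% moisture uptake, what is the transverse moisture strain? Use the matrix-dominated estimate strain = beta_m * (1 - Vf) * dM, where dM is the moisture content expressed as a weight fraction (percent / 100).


dM = 2.3/100 = 0.023
strain = beta_m * (1-Vf) * dM = 0.57 * 0.46 * 0.023 = 0.0060306

0.0060306


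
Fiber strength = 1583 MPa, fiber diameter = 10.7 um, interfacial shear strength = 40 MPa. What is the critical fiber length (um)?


Lc = sigma_f * d / (2 * tau_i) = 1583 * 10.7 / (2 * 40) = 211.7 um

211.7 um


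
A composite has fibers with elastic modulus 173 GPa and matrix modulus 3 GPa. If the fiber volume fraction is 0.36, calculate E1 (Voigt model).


E1 = Ef*Vf + Em*(1-Vf) = 173*0.36 + 3*0.64 = 64.2 GPa

64.2 GPa


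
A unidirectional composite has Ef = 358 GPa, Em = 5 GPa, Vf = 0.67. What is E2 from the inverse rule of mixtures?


1/E2 = Vf/Ef + (1-Vf)/Em = 0.67/358 + 0.33/5
E2 = 14.73 GPa

14.73 GPa


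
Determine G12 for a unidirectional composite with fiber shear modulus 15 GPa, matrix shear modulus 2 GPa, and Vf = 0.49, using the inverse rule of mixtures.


1/G12 = Vf/Gf + (1-Vf)/Gm = 0.49/15 + 0.51/2
G12 = 3.48 GPa

3.48 GPa


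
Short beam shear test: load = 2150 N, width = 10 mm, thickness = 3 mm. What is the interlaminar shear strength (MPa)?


ILSS = 3F/(4bh) = 3*2150/(4*10*3) = 53.75 MPa

53.75 MPa


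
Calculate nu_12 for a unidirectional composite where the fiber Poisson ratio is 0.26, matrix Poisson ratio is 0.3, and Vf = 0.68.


nu_12 = nu_f*Vf + nu_m*(1-Vf) = 0.26*0.68 + 0.3*0.32 = 0.2728

0.2728


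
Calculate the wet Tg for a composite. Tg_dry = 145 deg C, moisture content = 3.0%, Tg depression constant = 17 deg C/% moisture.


Tg_wet = Tg_dry - k*moisture = 145 - 17*3.0 = 94.0 deg C

94.0 deg C


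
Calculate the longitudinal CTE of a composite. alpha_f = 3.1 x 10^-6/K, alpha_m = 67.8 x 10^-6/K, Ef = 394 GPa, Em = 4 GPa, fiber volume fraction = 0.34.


E1 = Ef*Vf + Em*(1-Vf) = 136.6
alpha_1 = (alpha_f*Ef*Vf + alpha_m*Em*(1-Vf))/E1 = 4.35 x 10^-6/K

4.35 x 10^-6/K


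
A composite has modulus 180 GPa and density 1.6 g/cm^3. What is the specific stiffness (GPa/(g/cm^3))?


Specific stiffness = E/rho = 180/1.6 = 112.5 GPa/(g/cm^3)

112.5 GPa/(g/cm^3)


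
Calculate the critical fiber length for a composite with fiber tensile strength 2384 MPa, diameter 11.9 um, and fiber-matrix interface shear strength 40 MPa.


Lc = sigma_f * d / (2 * tau_i) = 2384 * 11.9 / (2 * 40) = 354.6 um

354.6 um


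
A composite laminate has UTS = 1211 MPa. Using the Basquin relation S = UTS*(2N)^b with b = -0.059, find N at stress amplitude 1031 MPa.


N = 0.5 * (S/UTS)^(1/b) = 0.5 * (1031/1211)^(1/-0.059) = 7.6466 cycles

7.6466 cycles


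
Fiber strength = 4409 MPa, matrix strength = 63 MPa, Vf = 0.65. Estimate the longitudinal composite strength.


sigma_1 = sigma_f*Vf + sigma_m*(1-Vf) = 4409*0.65 + 63*0.35 = 2887.9 MPa

2887.9 MPa


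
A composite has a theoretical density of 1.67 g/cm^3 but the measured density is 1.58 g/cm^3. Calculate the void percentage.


Void% = (rho_theo - rho_actual)/rho_theo * 100 = (1.67 - 1.58)/1.67 * 100 = 5.39%

5.39%


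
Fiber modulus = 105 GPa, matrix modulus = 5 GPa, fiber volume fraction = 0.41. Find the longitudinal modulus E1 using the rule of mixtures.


E1 = Ef*Vf + Em*(1-Vf) = 105*0.41 + 5*0.59 = 46.0 GPa

46.0 GPa


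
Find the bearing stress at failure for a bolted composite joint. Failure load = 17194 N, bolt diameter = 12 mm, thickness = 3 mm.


sigma_br = F/(d*h) = 17194/(12*3) = 477.6 MPa

477.6 MPa


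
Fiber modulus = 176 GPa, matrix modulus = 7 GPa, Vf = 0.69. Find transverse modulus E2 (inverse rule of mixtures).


1/E2 = Vf/Ef + (1-Vf)/Em = 0.69/176 + 0.31/7
E2 = 20.74 GPa

20.74 GPa


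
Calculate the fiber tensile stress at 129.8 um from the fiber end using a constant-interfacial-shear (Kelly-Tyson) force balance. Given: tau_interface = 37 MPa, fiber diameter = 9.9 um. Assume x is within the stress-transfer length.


Force balance: sigma_f * (pi*d^2/4) = tau * (pi*d) * x  ->  sigma_f = 4 * tau * x / d
sigma_f = 4 * 37 * 129.8 / 9.9 = 1940.4 MPa

1940.4 MPa


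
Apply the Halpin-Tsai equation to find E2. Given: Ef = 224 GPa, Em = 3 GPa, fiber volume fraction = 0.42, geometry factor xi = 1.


eta = (Ef/Em - 1)/(Ef/Em + xi) = (74.6667 - 1)/(74.6667 + 1) = 0.9736
E2 = Em*(1+xi*eta*Vf)/(1-eta*Vf) = 7.15 GPa

7.15 GPa


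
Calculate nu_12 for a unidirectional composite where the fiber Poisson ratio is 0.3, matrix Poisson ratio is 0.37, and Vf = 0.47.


nu_12 = nu_f*Vf + nu_m*(1-Vf) = 0.3*0.47 + 0.37*0.53 = 0.3371

0.3371


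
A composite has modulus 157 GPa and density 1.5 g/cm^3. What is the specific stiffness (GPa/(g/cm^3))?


Specific stiffness = E/rho = 157/1.5 = 104.7 GPa/(g/cm^3)

104.7 GPa/(g/cm^3)


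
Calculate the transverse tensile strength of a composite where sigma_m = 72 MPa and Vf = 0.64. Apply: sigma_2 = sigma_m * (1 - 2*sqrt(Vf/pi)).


factor = 1 - 2*sqrt(0.64/pi) = 0.0973
sigma_2 = 72 * 0.0973 = 7.01 MPa

7.01 MPa


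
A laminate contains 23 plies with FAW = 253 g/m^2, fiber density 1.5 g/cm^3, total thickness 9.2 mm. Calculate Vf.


Vf = n * FAW / (rho_f * h * 1000) = 23 * 253 / (1.5 * 9.2 * 1000) = 0.4217

0.4217


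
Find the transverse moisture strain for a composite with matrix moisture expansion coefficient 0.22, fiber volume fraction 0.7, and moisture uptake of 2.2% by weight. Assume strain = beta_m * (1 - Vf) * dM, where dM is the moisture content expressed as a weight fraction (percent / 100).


dM = 2.2/100 = 0.022
strain = beta_m * (1-Vf) * dM = 0.22 * 0.3 * 0.022 = 0.001452

0.001452


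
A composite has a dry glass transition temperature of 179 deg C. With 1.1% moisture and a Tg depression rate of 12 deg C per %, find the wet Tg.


Tg_wet = Tg_dry - k*moisture = 179 - 12*1.1 = 165.8 deg C

165.8 deg C


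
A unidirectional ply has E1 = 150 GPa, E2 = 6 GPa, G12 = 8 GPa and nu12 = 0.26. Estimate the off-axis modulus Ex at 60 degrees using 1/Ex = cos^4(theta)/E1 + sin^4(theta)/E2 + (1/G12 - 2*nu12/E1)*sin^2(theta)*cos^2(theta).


cos^4(60) = 0.0625, sin^4(60) = 0.5625, sin^2(60)*cos^2(60) = 0.1875
1/G12 - 2*nu12/E1 = 1/8 - 2*0.26/150 = 0.121533 GPa^-1
1/Ex = 0.0625/150 + 0.5625/6 + 0.121533*0.1875 = 0.1169542 GPa^-1
Ex = 8.55 GPa

8.55 GPa


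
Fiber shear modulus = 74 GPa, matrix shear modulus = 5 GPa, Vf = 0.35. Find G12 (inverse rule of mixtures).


1/G12 = Vf/Gf + (1-Vf)/Gm = 0.35/74 + 0.65/5
G12 = 7.42 GPa

7.42 GPa


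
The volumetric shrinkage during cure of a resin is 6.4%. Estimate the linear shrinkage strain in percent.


Linear shrinkage ≈ vol_shrink/3 = 6.4/3 = 2.133%

2.133%


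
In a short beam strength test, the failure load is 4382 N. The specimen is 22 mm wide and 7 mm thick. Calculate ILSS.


ILSS = 3F/(4bh) = 3*4382/(4*22*7) = 21.34 MPa

21.34 MPa


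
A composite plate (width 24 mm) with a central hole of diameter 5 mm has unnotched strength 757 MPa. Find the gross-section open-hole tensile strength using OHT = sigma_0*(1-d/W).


OHT = sigma_0*(1-d/W) = 757*(1-5/24) = 599.3 MPa

599.3 MPa


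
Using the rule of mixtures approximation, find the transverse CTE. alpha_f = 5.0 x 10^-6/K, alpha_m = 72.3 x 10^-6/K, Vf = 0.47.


alpha_2 = alpha_f*Vf + alpha_m*(1-Vf) = 5.0*0.47 + 72.3*0.53 = 40.7 x 10^-6/K

40.7 x 10^-6/K


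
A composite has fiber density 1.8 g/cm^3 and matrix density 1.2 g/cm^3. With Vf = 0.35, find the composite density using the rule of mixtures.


rho_c = rho_f*Vf + rho_m*(1-Vf) = 1.8*0.35 + 1.2*0.65 = 1.41 g/cm^3

1.41 g/cm^3


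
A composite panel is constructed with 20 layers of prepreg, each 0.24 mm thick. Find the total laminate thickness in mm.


h = n * t_ply = 20 * 0.24 = 4.8 mm

4.8 mm


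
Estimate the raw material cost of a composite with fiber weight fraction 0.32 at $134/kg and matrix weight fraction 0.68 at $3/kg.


Cost = cost_f*Wf + cost_m*Wm = 134*0.32 + 3*0.68 = $44.92/kg

$44.92/kg


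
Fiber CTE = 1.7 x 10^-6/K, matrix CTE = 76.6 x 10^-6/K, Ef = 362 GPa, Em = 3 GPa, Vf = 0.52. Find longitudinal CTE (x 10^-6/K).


E1 = Ef*Vf + Em*(1-Vf) = 189.68
alpha_1 = (alpha_f*Ef*Vf + alpha_m*Em*(1-Vf))/E1 = 2.27 x 10^-6/K

2.27 x 10^-6/K


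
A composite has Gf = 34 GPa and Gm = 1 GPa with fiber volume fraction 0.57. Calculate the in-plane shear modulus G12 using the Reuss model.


1/G12 = Vf/Gf + (1-Vf)/Gm = 0.57/34 + 0.43/1
G12 = 2.24 GPa

2.24 GPa


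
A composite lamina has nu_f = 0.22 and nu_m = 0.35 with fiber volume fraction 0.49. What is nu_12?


nu_12 = nu_f*Vf + nu_m*(1-Vf) = 0.22*0.49 + 0.35*0.51 = 0.2863

0.2863


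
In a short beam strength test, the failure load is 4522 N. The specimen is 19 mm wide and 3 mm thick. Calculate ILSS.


ILSS = 3F/(4bh) = 3*4522/(4*19*3) = 59.5 MPa

59.5 MPa


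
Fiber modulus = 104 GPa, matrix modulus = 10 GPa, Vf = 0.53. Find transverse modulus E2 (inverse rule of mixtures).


1/E2 = Vf/Ef + (1-Vf)/Em = 0.53/104 + 0.47/10
E2 = 19.2 GPa

19.2 GPa


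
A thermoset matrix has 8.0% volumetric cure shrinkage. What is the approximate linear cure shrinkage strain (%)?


Linear shrinkage ≈ vol_shrink/3 = 8.0/3 = 2.667%

2.667%


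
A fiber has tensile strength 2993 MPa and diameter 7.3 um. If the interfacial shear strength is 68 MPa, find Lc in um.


Lc = sigma_f * d / (2 * tau_i) = 2993 * 7.3 / (2 * 68) = 160.7 um

160.7 um


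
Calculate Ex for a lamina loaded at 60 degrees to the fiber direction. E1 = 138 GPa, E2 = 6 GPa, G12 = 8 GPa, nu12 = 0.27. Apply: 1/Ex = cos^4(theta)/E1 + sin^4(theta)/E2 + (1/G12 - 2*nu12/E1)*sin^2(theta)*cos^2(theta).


cos^4(60) = 0.0625, sin^4(60) = 0.5625, sin^2(60)*cos^2(60) = 0.1875
1/G12 - 2*nu12/E1 = 1/8 - 2*0.27/138 = 0.121087 GPa^-1
1/Ex = 0.0625/138 + 0.5625/6 + 0.121087*0.1875 = 0.1169067 GPa^-1
Ex = 8.55 GPa

8.55 GPa


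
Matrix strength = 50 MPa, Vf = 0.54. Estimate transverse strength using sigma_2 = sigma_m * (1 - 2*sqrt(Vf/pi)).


factor = 1 - 2*sqrt(0.54/pi) = 0.1708
sigma_2 = 50 * 0.1708 = 8.54 MPa

8.54 MPa


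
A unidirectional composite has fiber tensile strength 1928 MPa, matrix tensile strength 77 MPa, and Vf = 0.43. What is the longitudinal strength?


sigma_1 = sigma_f*Vf + sigma_m*(1-Vf) = 1928*0.43 + 77*0.57 = 872.9 MPa

872.9 MPa


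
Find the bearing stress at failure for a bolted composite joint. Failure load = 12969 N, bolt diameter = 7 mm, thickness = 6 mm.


sigma_br = F/(d*h) = 12969/(7*6) = 308.8 MPa

308.8 MPa


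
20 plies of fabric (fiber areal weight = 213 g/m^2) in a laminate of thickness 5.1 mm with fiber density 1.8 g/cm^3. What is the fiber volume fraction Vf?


Vf = n * FAW / (rho_f * h * 1000) = 20 * 213 / (1.8 * 5.1 * 1000) = 0.4641

0.4641


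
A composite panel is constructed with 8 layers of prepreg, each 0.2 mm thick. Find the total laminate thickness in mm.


h = n * t_ply = 8 * 0.2 = 1.6 mm

1.6 mm


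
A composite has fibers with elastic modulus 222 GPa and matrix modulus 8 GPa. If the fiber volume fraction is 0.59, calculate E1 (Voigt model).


E1 = Ef*Vf + Em*(1-Vf) = 222*0.59 + 8*0.41 = 134.26 GPa

134.26 GPa


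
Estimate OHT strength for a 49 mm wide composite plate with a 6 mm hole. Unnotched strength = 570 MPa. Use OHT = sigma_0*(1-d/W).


OHT = sigma_0*(1-d/W) = 570*(1-6/49) = 500.2 MPa

500.2 MPa


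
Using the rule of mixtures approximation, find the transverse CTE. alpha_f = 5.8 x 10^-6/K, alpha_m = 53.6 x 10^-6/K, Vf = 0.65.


alpha_2 = alpha_f*Vf + alpha_m*(1-Vf) = 5.8*0.65 + 53.6*0.35 = 22.5 x 10^-6/K

22.5 x 10^-6/K


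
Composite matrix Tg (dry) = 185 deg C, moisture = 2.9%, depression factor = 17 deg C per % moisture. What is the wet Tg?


Tg_wet = Tg_dry - k*moisture = 185 - 17*2.9 = 135.7 deg C

135.7 deg C


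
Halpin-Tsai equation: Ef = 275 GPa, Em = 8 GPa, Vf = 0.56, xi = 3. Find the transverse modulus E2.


eta = (Ef/Em - 1)/(Ef/Em + xi) = (34.375 - 1)/(34.375 + 3) = 0.893
E2 = Em*(1+xi*eta*Vf)/(1-eta*Vf) = 40.01 GPa

40.01 GPa


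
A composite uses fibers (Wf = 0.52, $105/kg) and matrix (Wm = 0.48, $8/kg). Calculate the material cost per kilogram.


Cost = cost_f*Wf + cost_m*Wm = 105*0.52 + 8*0.48 = $58.44/kg

$58.44/kg


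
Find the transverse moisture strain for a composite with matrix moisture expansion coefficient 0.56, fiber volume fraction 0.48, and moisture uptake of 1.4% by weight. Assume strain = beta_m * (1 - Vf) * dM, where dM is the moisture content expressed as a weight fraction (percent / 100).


dM = 1.4/100 = 0.014
strain = beta_m * (1-Vf) * dM = 0.56 * 0.52 * 0.014 = 0.0040768

0.0040768


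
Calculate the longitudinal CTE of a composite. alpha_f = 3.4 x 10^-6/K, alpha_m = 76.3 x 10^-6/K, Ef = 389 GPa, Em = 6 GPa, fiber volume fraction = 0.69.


E1 = Ef*Vf + Em*(1-Vf) = 270.27
alpha_1 = (alpha_f*Ef*Vf + alpha_m*Em*(1-Vf))/E1 = 3.9 x 10^-6/K

3.9 x 10^-6/K


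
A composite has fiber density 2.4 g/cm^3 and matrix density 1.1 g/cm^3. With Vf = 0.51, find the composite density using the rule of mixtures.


rho_c = rho_f*Vf + rho_m*(1-Vf) = 2.4*0.51 + 1.1*0.49 = 1.763 g/cm^3

1.763 g/cm^3


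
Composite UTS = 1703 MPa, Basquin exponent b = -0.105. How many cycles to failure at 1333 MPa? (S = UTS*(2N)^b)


N = 0.5 * (S/UTS)^(1/b) = 0.5 * (1333/1703)^(1/-0.105) = 5.1541 cycles

5.1541 cycles


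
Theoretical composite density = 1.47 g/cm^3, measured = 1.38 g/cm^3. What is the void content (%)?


Void% = (rho_theo - rho_actual)/rho_theo * 100 = (1.47 - 1.38)/1.47 * 100 = 6.12%

6.12%


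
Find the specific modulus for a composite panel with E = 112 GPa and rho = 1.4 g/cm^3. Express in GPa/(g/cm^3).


Specific stiffness = E/rho = 112/1.4 = 80.0 GPa/(g/cm^3)

80.0 GPa/(g/cm^3)


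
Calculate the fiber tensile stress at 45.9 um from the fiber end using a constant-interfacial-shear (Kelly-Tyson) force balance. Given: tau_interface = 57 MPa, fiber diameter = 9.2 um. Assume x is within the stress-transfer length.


Force balance: sigma_f * (pi*d^2/4) = tau * (pi*d) * x  ->  sigma_f = 4 * tau * x / d
sigma_f = 4 * 57 * 45.9 / 9.2 = 1137.5 MPa

1137.5 MPa


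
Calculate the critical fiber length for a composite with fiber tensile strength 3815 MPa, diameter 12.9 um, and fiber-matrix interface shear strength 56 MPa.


Lc = sigma_f * d / (2 * tau_i) = 3815 * 12.9 / (2 * 56) = 439.4 um

439.4 um


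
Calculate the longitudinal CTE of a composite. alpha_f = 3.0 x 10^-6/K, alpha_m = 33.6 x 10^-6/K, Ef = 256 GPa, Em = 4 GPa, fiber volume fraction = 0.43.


E1 = Ef*Vf + Em*(1-Vf) = 112.36
alpha_1 = (alpha_f*Ef*Vf + alpha_m*Em*(1-Vf))/E1 = 3.62 x 10^-6/K

3.62 x 10^-6/K


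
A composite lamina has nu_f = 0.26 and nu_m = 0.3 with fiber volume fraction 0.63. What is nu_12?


nu_12 = nu_f*Vf + nu_m*(1-Vf) = 0.26*0.63 + 0.3*0.37 = 0.2748

0.2748


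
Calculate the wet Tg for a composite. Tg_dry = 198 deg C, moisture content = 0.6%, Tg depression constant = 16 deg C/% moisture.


Tg_wet = Tg_dry - k*moisture = 198 - 16*0.6 = 188.4 deg C

188.4 deg C


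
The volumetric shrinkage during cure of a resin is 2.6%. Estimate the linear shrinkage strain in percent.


Linear shrinkage ≈ vol_shrink/3 = 2.6/3 = 0.867%

0.867%


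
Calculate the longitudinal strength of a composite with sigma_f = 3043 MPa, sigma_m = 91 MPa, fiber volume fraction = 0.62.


sigma_1 = sigma_f*Vf + sigma_m*(1-Vf) = 3043*0.62 + 91*0.38 = 1921.2 MPa

1921.2 MPa


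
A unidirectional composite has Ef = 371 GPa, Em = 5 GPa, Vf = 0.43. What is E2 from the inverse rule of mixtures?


1/E2 = Vf/Ef + (1-Vf)/Em = 0.43/371 + 0.57/5
E2 = 8.68 GPa

8.68 GPa


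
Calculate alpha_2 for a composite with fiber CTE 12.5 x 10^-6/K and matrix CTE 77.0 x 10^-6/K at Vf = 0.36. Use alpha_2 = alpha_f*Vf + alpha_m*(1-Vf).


alpha_2 = alpha_f*Vf + alpha_m*(1-Vf) = 12.5*0.36 + 77.0*0.64 = 53.8 x 10^-6/K

53.8 x 10^-6/K


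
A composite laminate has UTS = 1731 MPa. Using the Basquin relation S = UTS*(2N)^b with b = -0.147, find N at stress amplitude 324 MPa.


N = 0.5 * (S/UTS)^(1/b) = 0.5 * (324/1731)^(1/-0.147) = 44633.8423 cycles

44633.8423 cycles


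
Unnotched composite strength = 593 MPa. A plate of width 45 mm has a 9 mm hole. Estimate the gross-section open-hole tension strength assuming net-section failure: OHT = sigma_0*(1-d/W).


OHT = sigma_0*(1-d/W) = 593*(1-9/45) = 474.4 MPa

474.4 MPa


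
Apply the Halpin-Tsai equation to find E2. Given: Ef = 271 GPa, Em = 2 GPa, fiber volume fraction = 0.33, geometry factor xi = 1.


eta = (Ef/Em - 1)/(Ef/Em + xi) = (135.5 - 1)/(135.5 + 1) = 0.9853
E2 = Em*(1+xi*eta*Vf)/(1-eta*Vf) = 3.93 GPa

3.93 GPa


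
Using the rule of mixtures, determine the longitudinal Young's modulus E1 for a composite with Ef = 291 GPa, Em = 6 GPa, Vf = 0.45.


E1 = Ef*Vf + Em*(1-Vf) = 291*0.45 + 6*0.55 = 134.25 GPa

134.25 GPa


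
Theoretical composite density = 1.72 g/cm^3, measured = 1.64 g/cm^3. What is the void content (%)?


Void% = (rho_theo - rho_actual)/rho_theo * 100 = (1.72 - 1.64)/1.72 * 100 = 4.65%

4.65%


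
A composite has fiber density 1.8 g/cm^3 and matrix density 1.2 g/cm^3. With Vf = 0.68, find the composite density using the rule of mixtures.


rho_c = rho_f*Vf + rho_m*(1-Vf) = 1.8*0.68 + 1.2*0.32 = 1.608 g/cm^3

1.608 g/cm^3


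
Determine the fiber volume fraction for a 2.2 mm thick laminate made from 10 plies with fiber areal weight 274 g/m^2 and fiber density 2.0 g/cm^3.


Vf = n * FAW / (rho_f * h * 1000) = 10 * 274 / (2.0 * 2.2 * 1000) = 0.6227

0.6227


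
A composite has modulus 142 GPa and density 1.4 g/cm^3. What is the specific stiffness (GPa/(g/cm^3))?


Specific stiffness = E/rho = 142/1.4 = 101.4 GPa/(g/cm^3)

101.4 GPa/(g/cm^3)


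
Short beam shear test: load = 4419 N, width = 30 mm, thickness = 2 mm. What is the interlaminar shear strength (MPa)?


ILSS = 3F/(4bh) = 3*4419/(4*30*2) = 55.24 MPa

55.24 MPa


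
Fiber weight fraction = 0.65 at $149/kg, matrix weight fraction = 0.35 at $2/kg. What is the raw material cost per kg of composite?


Cost = cost_f*Wf + cost_m*Wm = 149*0.65 + 2*0.35 = $97.55/kg

$97.55/kg


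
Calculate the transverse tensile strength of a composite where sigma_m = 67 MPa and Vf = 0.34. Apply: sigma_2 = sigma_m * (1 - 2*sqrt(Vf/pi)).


factor = 1 - 2*sqrt(0.34/pi) = 0.342
sigma_2 = 67 * 0.342 = 22.92 MPa

22.92 MPa


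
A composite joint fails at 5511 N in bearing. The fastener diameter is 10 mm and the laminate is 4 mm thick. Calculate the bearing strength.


sigma_br = F/(d*h) = 5511/(10*4) = 137.8 MPa

137.8 MPa


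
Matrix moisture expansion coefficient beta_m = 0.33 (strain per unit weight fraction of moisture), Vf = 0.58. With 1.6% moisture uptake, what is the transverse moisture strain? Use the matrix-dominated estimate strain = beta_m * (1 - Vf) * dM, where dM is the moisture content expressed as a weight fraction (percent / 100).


dM = 1.6/100 = 0.016
strain = beta_m * (1-Vf) * dM = 0.33 * 0.42 * 0.016 = 0.0022176

0.0022176


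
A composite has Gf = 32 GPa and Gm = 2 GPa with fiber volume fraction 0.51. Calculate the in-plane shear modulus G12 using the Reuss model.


1/G12 = Vf/Gf + (1-Vf)/Gm = 0.51/32 + 0.49/2
G12 = 3.83 GPa

3.83 GPa


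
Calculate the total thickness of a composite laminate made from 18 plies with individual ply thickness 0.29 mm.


h = n * t_ply = 18 * 0.29 = 5.22 mm

5.22 mm


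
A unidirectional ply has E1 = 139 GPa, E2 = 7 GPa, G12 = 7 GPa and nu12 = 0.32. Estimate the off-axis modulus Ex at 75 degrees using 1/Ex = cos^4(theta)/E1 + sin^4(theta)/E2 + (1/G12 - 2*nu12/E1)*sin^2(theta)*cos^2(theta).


cos^4(75) = 0.004487, sin^4(75) = 0.870513, sin^2(75)*cos^2(75) = 0.0625
1/G12 - 2*nu12/E1 = 1/7 - 2*0.32/139 = 0.138253 GPa^-1
1/Ex = 0.004487/139 + 0.870513/7 + 0.138253*0.0625 = 0.133032 GPa^-1
Ex = 7.52 GPa

7.52 GPa


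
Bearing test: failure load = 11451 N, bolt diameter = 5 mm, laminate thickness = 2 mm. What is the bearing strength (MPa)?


sigma_br = F/(d*h) = 11451/(5*2) = 1145.1 MPa

1145.1 MPa


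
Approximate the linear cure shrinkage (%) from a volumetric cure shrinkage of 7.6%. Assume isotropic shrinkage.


Linear shrinkage ≈ vol_shrink/3 = 7.6/3 = 2.533%

2.533%


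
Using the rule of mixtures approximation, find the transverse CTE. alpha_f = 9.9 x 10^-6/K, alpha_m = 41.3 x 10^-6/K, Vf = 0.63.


alpha_2 = alpha_f*Vf + alpha_m*(1-Vf) = 9.9*0.63 + 41.3*0.37 = 21.5 x 10^-6/K

21.5 x 10^-6/K


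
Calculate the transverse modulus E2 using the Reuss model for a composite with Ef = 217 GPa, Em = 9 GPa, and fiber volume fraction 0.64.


1/E2 = Vf/Ef + (1-Vf)/Em = 0.64/217 + 0.36/9
E2 = 23.28 GPa

23.28 GPa


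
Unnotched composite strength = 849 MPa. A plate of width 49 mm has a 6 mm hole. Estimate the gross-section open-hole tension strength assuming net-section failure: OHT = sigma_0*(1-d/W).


OHT = sigma_0*(1-d/W) = 849*(1-6/49) = 745.0 MPa

745.0 MPa


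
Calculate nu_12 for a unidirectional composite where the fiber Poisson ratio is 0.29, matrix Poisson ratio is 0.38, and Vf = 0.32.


nu_12 = nu_f*Vf + nu_m*(1-Vf) = 0.29*0.32 + 0.38*0.68 = 0.3512

0.3512


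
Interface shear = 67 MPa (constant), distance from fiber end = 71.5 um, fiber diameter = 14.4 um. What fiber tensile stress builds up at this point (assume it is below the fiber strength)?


Force balance: sigma_f * (pi*d^2/4) = tau * (pi*d) * x  ->  sigma_f = 4 * tau * x / d
sigma_f = 4 * 67 * 71.5 / 14.4 = 1330.7 MPa

1330.7 MPa


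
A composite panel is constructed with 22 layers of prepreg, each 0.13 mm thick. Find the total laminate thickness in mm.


h = n * t_ply = 22 * 0.13 = 2.86 mm

2.86 mm


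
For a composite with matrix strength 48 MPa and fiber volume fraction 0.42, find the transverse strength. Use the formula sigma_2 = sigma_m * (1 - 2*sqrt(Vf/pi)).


factor = 1 - 2*sqrt(0.42/pi) = 0.2687
sigma_2 = 48 * 0.2687 = 12.9 MPa

12.9 MPa


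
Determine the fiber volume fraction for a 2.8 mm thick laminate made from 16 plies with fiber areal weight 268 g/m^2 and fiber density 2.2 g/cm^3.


Vf = n * FAW / (rho_f * h * 1000) = 16 * 268 / (2.2 * 2.8 * 1000) = 0.6961

0.6961


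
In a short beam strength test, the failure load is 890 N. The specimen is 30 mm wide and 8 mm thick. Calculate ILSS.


ILSS = 3F/(4bh) = 3*890/(4*30*8) = 2.78 MPa

2.78 MPa


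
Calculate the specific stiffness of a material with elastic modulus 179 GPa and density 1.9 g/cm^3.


Specific stiffness = E/rho = 179/1.9 = 94.2 GPa/(g/cm^3)

94.2 GPa/(g/cm^3)


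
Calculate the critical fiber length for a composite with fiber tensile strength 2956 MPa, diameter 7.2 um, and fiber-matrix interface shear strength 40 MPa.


Lc = sigma_f * d / (2 * tau_i) = 2956 * 7.2 / (2 * 40) = 266.0 um

266.0 um


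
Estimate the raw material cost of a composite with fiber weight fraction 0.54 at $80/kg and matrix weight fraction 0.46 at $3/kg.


Cost = cost_f*Wf + cost_m*Wm = 80*0.54 + 3*0.46 = $44.58/kg

$44.58/kg


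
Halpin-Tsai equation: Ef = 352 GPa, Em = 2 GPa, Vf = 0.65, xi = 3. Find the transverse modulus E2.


eta = (Ef/Em - 1)/(Ef/Em + xi) = (176.0 - 1)/(176.0 + 3) = 0.9777
E2 = Em*(1+xi*eta*Vf)/(1-eta*Vf) = 15.95 GPa

15.95 GPa


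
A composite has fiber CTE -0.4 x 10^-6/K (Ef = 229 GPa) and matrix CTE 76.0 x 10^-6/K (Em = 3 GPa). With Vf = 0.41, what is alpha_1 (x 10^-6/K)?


E1 = Ef*Vf + Em*(1-Vf) = 95.66
alpha_1 = (alpha_f*Ef*Vf + alpha_m*Em*(1-Vf))/E1 = 1.01 x 10^-6/K

1.01 x 10^-6/K


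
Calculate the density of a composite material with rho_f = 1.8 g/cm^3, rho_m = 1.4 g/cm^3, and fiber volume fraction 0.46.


rho_c = rho_f*Vf + rho_m*(1-Vf) = 1.8*0.46 + 1.4*0.54 = 1.584 g/cm^3

1.584 g/cm^3


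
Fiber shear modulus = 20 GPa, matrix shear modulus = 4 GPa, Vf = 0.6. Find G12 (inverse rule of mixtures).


1/G12 = Vf/Gf + (1-Vf)/Gm = 0.6/20 + 0.4/4
G12 = 7.69 GPa

7.69 GPa


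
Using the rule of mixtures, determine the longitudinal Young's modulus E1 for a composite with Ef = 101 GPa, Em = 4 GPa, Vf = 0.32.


E1 = Ef*Vf + Em*(1-Vf) = 101*0.32 + 4*0.68 = 35.04 GPa

35.04 GPa


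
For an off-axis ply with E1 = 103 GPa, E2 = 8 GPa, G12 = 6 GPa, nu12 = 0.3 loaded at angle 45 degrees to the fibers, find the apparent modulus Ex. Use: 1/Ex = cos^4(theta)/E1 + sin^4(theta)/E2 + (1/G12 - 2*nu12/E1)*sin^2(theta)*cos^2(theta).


cos^4(45) = 0.25, sin^4(45) = 0.25, sin^2(45)*cos^2(45) = 0.25
1/G12 - 2*nu12/E1 = 1/6 - 2*0.3/103 = 0.160841 GPa^-1
1/Ex = 0.25/103 + 0.25/8 + 0.160841*0.25 = 0.0738875 GPa^-1
Ex = 13.53 GPa

13.53 GPa


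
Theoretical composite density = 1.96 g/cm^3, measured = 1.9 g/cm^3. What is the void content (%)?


Void% = (rho_theo - rho_actual)/rho_theo * 100 = (1.96 - 1.9)/1.96 * 100 = 3.06%

3.06%


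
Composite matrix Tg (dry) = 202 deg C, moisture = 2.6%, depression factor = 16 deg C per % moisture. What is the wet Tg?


Tg_wet = Tg_dry - k*moisture = 202 - 16*2.6 = 160.4 deg C

160.4 deg C


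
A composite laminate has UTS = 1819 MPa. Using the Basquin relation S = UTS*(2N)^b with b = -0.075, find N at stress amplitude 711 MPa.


N = 0.5 * (S/UTS)^(1/b) = 0.5 * (711/1819)^(1/-0.075) = 137555.5071 cycles

137555.5071 cycles


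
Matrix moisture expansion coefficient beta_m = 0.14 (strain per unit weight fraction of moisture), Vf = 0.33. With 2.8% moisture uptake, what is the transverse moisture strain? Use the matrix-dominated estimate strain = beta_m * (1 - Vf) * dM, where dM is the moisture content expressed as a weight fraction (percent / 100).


dM = 2.8/100 = 0.028
strain = beta_m * (1-Vf) * dM = 0.14 * 0.67 * 0.028 = 0.0026264

0.0026264


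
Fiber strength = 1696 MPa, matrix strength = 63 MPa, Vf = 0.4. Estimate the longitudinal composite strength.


sigma_1 = sigma_f*Vf + sigma_m*(1-Vf) = 1696*0.4 + 63*0.6 = 716.2 MPa

716.2 MPa


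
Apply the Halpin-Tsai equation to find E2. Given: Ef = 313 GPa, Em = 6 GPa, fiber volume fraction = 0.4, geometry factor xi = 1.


eta = (Ef/Em - 1)/(Ef/Em + xi) = (52.1667 - 1)/(52.1667 + 1) = 0.9624
E2 = Em*(1+xi*eta*Vf)/(1-eta*Vf) = 13.51 GPa

13.51 GPa


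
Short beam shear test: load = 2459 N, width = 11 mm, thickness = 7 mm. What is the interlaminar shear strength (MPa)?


ILSS = 3F/(4bh) = 3*2459/(4*11*7) = 23.95 MPa

23.95 MPa


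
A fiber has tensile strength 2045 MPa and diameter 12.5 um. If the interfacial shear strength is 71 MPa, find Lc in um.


Lc = sigma_f * d / (2 * tau_i) = 2045 * 12.5 / (2 * 71) = 180.0 um

180.0 um


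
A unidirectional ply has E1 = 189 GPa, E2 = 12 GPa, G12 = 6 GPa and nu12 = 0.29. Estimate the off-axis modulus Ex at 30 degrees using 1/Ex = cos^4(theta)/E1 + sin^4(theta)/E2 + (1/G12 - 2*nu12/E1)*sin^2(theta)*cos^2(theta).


cos^4(30) = 0.5625, sin^4(30) = 0.0625, sin^2(30)*cos^2(30) = 0.1875
1/G12 - 2*nu12/E1 = 1/6 - 2*0.29/189 = 0.163598 GPa^-1
1/Ex = 0.5625/189 + 0.0625/12 + 0.163598*0.1875 = 0.0388591 GPa^-1
Ex = 25.73 GPa

25.73 GPa


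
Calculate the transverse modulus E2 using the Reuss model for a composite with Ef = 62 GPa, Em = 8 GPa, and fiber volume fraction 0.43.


1/E2 = Vf/Ef + (1-Vf)/Em = 0.43/62 + 0.57/8
E2 = 12.79 GPa

12.79 GPa


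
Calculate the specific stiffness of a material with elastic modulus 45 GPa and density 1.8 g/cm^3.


Specific stiffness = E/rho = 45/1.8 = 25.0 GPa/(g/cm^3)

25.0 GPa/(g/cm^3)


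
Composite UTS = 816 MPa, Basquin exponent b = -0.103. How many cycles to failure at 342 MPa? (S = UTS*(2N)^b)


N = 0.5 * (S/UTS)^(1/b) = 0.5 * (342/816)^(1/-0.103) = 2320.6588 cycles

2320.6588 cycles


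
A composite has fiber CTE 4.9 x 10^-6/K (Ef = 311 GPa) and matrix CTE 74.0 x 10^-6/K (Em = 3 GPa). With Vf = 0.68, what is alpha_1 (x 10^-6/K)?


E1 = Ef*Vf + Em*(1-Vf) = 212.44
alpha_1 = (alpha_f*Ef*Vf + alpha_m*Em*(1-Vf))/E1 = 5.21 x 10^-6/K

5.21 x 10^-6/K


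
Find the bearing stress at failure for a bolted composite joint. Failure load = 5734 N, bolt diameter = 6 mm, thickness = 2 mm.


sigma_br = F/(d*h) = 5734/(6*2) = 477.8 MPa

477.8 MPa


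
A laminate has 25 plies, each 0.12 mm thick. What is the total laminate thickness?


h = n * t_ply = 25 * 0.12 = 3.0 mm

3.0 mm


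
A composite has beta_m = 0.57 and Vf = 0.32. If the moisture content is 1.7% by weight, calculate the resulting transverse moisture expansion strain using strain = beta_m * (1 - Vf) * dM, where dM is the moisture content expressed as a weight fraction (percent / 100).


dM = 1.7/100 = 0.017
strain = beta_m * (1-Vf) * dM = 0.57 * 0.68 * 0.017 = 0.0065892

0.0065892


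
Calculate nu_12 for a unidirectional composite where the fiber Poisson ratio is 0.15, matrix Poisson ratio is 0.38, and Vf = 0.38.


nu_12 = nu_f*Vf + nu_m*(1-Vf) = 0.15*0.38 + 0.38*0.62 = 0.2926

0.2926


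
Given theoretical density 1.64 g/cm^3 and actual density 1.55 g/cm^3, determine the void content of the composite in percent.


Void% = (rho_theo - rho_actual)/rho_theo * 100 = (1.64 - 1.55)/1.64 * 100 = 5.49%

5.49%


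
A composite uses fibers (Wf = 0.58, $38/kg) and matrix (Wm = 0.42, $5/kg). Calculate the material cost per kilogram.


Cost = cost_f*Wf + cost_m*Wm = 38*0.58 + 5*0.42 = $24.14/kg

$24.14/kg


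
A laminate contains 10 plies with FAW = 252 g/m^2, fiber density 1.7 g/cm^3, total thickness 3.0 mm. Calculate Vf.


Vf = n * FAW / (rho_f * h * 1000) = 10 * 252 / (1.7 * 3.0 * 1000) = 0.4941

0.4941


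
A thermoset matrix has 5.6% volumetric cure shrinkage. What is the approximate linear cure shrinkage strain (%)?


Linear shrinkage ≈ vol_shrink/3 = 5.6/3 = 1.867%

1.867%


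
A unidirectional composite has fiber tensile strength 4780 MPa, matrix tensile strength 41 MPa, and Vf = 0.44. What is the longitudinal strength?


sigma_1 = sigma_f*Vf + sigma_m*(1-Vf) = 4780*0.44 + 41*0.56 = 2126.2 MPa

2126.2 MPa


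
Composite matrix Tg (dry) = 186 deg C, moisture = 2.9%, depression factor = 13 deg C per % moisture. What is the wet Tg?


Tg_wet = Tg_dry - k*moisture = 186 - 13*2.9 = 148.3 deg C

148.3 deg C


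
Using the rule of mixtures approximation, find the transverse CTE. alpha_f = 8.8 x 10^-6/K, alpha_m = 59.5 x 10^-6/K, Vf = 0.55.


alpha_2 = alpha_f*Vf + alpha_m*(1-Vf) = 8.8*0.55 + 59.5*0.45 = 31.6 x 10^-6/K

31.6 x 10^-6/K


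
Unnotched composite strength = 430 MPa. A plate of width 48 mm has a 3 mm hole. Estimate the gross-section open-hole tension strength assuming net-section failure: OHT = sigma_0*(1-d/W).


OHT = sigma_0*(1-d/W) = 430*(1-3/48) = 403.1 MPa

403.1 MPa


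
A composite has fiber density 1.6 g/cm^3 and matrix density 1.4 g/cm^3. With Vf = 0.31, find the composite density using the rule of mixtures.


rho_c = rho_f*Vf + rho_m*(1-Vf) = 1.6*0.31 + 1.4*0.69 = 1.462 g/cm^3

1.462 g/cm^3


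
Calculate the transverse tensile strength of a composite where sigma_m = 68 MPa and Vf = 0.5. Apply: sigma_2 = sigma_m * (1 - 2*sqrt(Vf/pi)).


factor = 1 - 2*sqrt(0.5/pi) = 0.2021
sigma_2 = 68 * 0.2021 = 13.74 MPa

13.74 MPa


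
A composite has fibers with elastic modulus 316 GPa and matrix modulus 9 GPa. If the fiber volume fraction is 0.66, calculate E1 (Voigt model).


E1 = Ef*Vf + Em*(1-Vf) = 316*0.66 + 9*0.34 = 211.62 GPa

211.62 GPa


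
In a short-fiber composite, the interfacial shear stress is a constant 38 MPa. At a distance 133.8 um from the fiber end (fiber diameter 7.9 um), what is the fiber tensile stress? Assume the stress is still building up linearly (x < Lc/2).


Force balance: sigma_f * (pi*d^2/4) = tau * (pi*d) * x  ->  sigma_f = 4 * tau * x / d
sigma_f = 4 * 38 * 133.8 / 7.9 = 2574.4 MPa

2574.4 MPa


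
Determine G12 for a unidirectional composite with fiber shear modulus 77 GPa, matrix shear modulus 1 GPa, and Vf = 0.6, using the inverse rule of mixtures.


1/G12 = Vf/Gf + (1-Vf)/Gm = 0.6/77 + 0.4/1
G12 = 2.45 GPa

2.45 GPa


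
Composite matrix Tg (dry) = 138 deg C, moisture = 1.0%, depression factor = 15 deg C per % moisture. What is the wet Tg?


Tg_wet = Tg_dry - k*moisture = 138 - 15*1.0 = 123.0 deg C

123.0 deg C


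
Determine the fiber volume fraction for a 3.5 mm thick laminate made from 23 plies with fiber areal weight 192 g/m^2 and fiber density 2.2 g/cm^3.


Vf = n * FAW / (rho_f * h * 1000) = 23 * 192 / (2.2 * 3.5 * 1000) = 0.5735

0.5735


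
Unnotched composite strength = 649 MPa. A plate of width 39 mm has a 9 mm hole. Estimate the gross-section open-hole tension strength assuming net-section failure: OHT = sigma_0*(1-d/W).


OHT = sigma_0*(1-d/W) = 649*(1-9/39) = 499.2 MPa

499.2 MPa


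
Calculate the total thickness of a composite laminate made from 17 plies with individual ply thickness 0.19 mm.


h = n * t_ply = 17 * 0.19 = 3.23 mm

3.23 mm


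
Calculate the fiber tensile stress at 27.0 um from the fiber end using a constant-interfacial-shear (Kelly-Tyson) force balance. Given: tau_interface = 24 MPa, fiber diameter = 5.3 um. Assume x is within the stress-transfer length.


Force balance: sigma_f * (pi*d^2/4) = tau * (pi*d) * x  ->  sigma_f = 4 * tau * x / d
sigma_f = 4 * 24 * 27.0 / 5.3 = 489.1 MPa

489.1 MPa


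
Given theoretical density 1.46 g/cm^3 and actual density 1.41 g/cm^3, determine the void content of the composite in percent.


Void% = (rho_theo - rho_actual)/rho_theo * 100 = (1.46 - 1.41)/1.46 * 100 = 3.42%

3.42%


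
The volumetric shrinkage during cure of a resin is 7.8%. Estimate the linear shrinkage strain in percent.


Linear shrinkage ≈ vol_shrink/3 = 7.8/3 = 2.6%

2.6%


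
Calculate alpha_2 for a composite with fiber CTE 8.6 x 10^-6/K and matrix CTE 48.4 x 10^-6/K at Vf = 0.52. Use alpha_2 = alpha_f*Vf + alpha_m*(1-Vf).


alpha_2 = alpha_f*Vf + alpha_m*(1-Vf) = 8.6*0.52 + 48.4*0.48 = 27.7 x 10^-6/K

27.7 x 10^-6/K
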